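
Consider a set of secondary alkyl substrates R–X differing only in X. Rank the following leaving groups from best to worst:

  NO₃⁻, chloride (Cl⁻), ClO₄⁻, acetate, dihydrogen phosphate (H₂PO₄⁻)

ClO₄⁻ > chloride (Cl⁻) > NO₃⁻ > dihydrogen phosphate (H₂PO₄⁻) > acetate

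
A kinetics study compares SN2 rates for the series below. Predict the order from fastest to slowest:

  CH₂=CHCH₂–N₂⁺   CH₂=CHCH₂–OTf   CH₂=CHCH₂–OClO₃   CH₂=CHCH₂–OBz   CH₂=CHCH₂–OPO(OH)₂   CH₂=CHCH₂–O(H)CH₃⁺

Identical carbon frameworks mean the comparison reduces to leaving-group quality.
The more stable X⁻ (or X) is on its own — i.e. the weaker a base it is — the better a leaving group it makes.
CH₂=CHCH₂–N₂⁺ loses N₂: no meaningful conjugate acid; N₂ departs as an exceptionally stable neutral molecule
CH₂=CHCH₂–OTf loses OTf⁻: pKₐ(CF₃SO₃H (triflic acid)) ≈ -14
CH₂=CHCH₂–OClO₃ loses ClO₄⁻: pKₐ(HClO₄) ≈ -10
CH₂=CHCH₂–O(H)CH₃⁺ loses R'OH: pKₐ(R'OH₂⁺) ≈ -2.4
CH₂=CHCH₂–OPO(OH)₂ loses H₂PO₄⁻: pKₐ(H₃PO₄) ≈ 2.1
CH₂=CHCH₂–OBz loses PhCOO⁻: pKₐ(C₆H₅COOH) ≈ 4.2

CH₂=CHCH₂–N₂⁺ > CH₂=CHCH₂–OTf > CH₂=CHCH₂–OClO₃ > CH₂=CHCH₂–O(H)CH₃⁺ > CH₂=CHCH₂–OPO(OH)₂ > CH₂=CHCH₂–OBz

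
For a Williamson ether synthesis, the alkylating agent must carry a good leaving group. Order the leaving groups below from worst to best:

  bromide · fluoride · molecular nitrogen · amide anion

A good leaving group is a weak base: the lower the pKₐ of its conjugate acid, the more readily it departs.
molecular nitrogen: no meaningful conjugate acid; N₂ departs as an exceptionally stable neutral molecule
bromide: pKₐ(HBr) ≈ -9
fluoride: pKₐ(HF) ≈ 3.2
amide anion: pKₐ(NH₃) ≈ 38
Listed from poorest to best leaving group as asked.

amide anion < fluoride < bromide < molecular nitrogen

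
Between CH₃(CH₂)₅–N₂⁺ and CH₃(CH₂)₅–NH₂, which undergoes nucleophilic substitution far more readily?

CH₃(CH₂)₅–N₂⁺

From CH₃(CH₂)₅–NH₂ the departing group would be NH₂⁻ (pKₐ(NH₃) ≈ 38). Extremely strong base; never a leaving group.
From CH₃(CH₂)₅–N₂⁺ the leaving group is N₂ (no meaningful conjugate acid; N₂ departs as an exceptionally stable neutral molecule).
(In practice CH₃(CH₂)₅–N₂⁺ is made from CH₃(CH₂)₅–NH₂ by diazotisation (NaNO₂ / HCl, 0 °C), generating a diazonium salt that expels N₂.)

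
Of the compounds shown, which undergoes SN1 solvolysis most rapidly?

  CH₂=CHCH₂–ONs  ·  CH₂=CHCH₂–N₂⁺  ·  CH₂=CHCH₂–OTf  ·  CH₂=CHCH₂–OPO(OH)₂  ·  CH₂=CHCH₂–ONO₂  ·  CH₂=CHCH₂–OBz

CH₂=CHCH₂–N₂⁺

The skeletons are identical, so relative rate is governed entirely by leaving-group ability.
The more stable X⁻ (or X) is on its own — i.e. the weaker a base it is — the better a leaving group it makes.
CH₂=CHCH₂–N₂⁺ loses N₂: no meaningful conjugate acid; N₂ departs as an exceptionally stable neutral molecule
CH₂=CHCH₂–OTf loses OTf⁻: pKₐ(CF₃SO₃H (triflic acid)) ≈ -14
CH₂=CHCH₂–ONs loses ONs⁻: pKₐ(p-O₂NC₆H₄SO₃H) ≈ -3.5
CH₂=CHCH₂–ONO₂ loses NO₃⁻: pKₐ(HNO₃) ≈ -1.3
CH₂=CHCH₂–OPO(OH)₂ loses H₂PO₄⁻: pKₐ(H₃PO₄) ≈ 2.1
CH₂=CHCH₂–OBz loses PhCOO⁻: pKₐ(C₆H₅COOH) ≈ 4.2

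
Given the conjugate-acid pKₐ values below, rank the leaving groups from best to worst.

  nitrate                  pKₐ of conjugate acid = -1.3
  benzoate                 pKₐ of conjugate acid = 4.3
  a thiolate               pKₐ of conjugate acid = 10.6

nitrate > benzoate > a thiolate

Lower conjugate-acid pKₐ ⇒ weaker base ⇒ better leaving group.
Sorting by the given values: nitrate (-1.3), benzoate (4.3), a thiolate (10.6).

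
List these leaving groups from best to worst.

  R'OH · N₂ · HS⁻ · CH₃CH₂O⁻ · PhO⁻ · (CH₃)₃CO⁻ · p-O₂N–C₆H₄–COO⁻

N₂ > R'OH > p-O₂N–C₆H₄–COO⁻ > HS⁻ > PhO⁻ > CH₃CH₂O⁻ > (CH₃)₃CO⁻

A good leaving group is a weak base: the lower the pKₐ of its conjugate acid, the more readily it departs.
N₂: no meaningful conjugate acid; N₂ departs as an exceptionally stable neutral molecule
R'OH: pKₐ(R'OH₂⁺) ≈ -2.4
p-O₂N–C₆H₄–COO⁻: pKₐ(p-nitrobenzoic acid) ≈ 3.4
HS⁻: pKₐ(H₂S) ≈ 7
PhO⁻: pKₐ(C₆H₅OH (phenol)) ≈ 10
CH₃CH₂O⁻: pKₐ(CH₃CH₂OH) ≈ 16
(CH₃)₃CO⁻: pKₐ(t-BuOH) ≈ 18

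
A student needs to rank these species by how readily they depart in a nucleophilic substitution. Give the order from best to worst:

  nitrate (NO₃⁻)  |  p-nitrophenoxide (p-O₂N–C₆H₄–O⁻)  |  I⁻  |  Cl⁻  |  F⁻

Leaving-group ability tracks the stability of the departed species; conjugate-acid pKₐ is the usual yardstick (lower pKₐ → better LG).
I⁻: pKₐ(HI) ≈ -10
Cl⁻: pKₐ(HCl) ≈ -7
nitrate (NO₃⁻): pKₐ(HNO₃) ≈ -1.3
F⁻: pKₐ(HF) ≈ 3.2
p-nitrophenoxide (p-O₂N–C₆H₄–O⁻): pKₐ(p-nitrophenol) ≈ 7.2

I⁻ > Cl⁻ > nitrate (NO₃⁻) > F⁻ > p-nitrophenoxide (p-O₂N–C₆H₄–O⁻)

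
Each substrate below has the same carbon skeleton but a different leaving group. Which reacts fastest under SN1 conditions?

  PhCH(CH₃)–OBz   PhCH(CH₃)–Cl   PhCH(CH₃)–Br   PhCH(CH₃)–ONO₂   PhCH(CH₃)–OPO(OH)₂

Same R in every case — rank the leaving groups.
Rank by basicity of the departing species: weakest base leaves most easily.
PhCH(CH₃)–Br loses Br⁻: pKₐ(HBr) ≈ -9
PhCH(CH₃)–Cl loses Cl⁻: pKₐ(HCl) ≈ -7
PhCH(CH₃)–ONO₂ loses NO₃⁻: pKₐ(HNO₃) ≈ -1.3
PhCH(CH₃)–OPO(OH)₂ loses H₂PO₄⁻: pKₐ(H₃PO₄) ≈ 2.1
PhCH(CH₃)–OBz loses PhCOO⁻: pKₐ(C₆H₅COOH) ≈ 4.2

PhCH(CH₃)–Br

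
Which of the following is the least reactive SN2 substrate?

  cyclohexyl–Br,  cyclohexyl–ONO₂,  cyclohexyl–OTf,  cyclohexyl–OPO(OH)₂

With the same alkyl group throughout, only the leaving group differentiates the rates.
Leaving-group ability tracks the stability of the departed species; conjugate-acid pKₐ is the usual yardstick (lower pKₐ → better LG).
cyclohexyl–OTf loses OTf⁻: pKₐ(CF₃SO₃H (triflic acid)) ≈ -14
cyclohexyl–Br loses Br⁻: pKₐ(HBr) ≈ -9
cyclohexyl–ONO₂ loses NO₃⁻: pKₐ(HNO₃) ≈ -1.3
cyclohexyl–OPO(OH)₂ loses H₂PO₄⁻: pKₐ(H₃PO₄) ≈ 2.1

cyclohexyl–OPO(OH)₂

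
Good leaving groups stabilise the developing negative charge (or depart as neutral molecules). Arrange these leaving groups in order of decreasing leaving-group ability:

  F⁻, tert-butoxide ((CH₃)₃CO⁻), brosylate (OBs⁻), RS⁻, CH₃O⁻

The more stable X⁻ (or X) is on its own — i.e. the weaker a base it is — the better a leaving group it makes.
brosylate (OBs⁻): pKₐ(p-BrC₆H₄SO₃H) ≈ -2.8
F⁻: pKₐ(HF) ≈ 3.2
RS⁻: pKₐ(RSH (a thiol)) ≈ 10.5
CH₃O⁻: pKₐ(CH₃OH) ≈ 15.5
tert-butoxide ((CH₃)₃CO⁻): pKₐ(t-BuOH) ≈ 18

brosylate (OBs⁻) > F⁻ > RS⁻ > CH₃O⁻ > tert-butoxide ((CH₃)₃CO⁻)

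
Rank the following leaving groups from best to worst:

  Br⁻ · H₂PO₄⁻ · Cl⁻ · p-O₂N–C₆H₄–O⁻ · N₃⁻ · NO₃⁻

Leaving-group ability tracks the stability of the departed species; conjugate-acid pKₐ is the usual yardstick (lower pKₐ → better LG).
Br⁻: pKₐ(HBr) ≈ -9
Cl⁻: pKₐ(HCl) ≈ -7
NO₃⁻: pKₐ(HNO₃) ≈ -1.3
H₂PO₄⁻: pKₐ(H₃PO₄) ≈ 2.1
N₃⁻: pKₐ(HN₃) ≈ 4.7
p-O₂N–C₆H₄–O⁻: pKₐ(p-nitrophenol) ≈ 7.2

Br⁻ > Cl⁻ > NO₃⁻ > H₂PO₄⁻ > N₃⁻ > p-O₂N–C₆H₄–O⁻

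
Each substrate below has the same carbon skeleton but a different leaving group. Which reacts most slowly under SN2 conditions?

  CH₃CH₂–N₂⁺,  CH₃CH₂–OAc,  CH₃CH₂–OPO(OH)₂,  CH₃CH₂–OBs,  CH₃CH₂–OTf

The skeletons are identical, so relative rate is governed entirely by leaving-group ability.
Rank by basicity of the departing species: weakest base leaves most easily.
CH₃CH₂–N₂⁺ loses N₂: no meaningful conjugate acid; N₂ departs as an exceptionally stable neutral molecule
CH₃CH₂–OTf loses OTf⁻: pKₐ(CF₃SO₃H (triflic acid)) ≈ -14
CH₃CH₂–OBs loses OBs⁻: pKₐ(p-BrC₆H₄SO₃H) ≈ -2.8
CH₃CH₂–OPO(OH)₂ loses H₂PO₄⁻: pKₐ(H₃PO₄) ≈ 2.1
CH₃CH₂–OAc loses AcO⁻: pKₐ(CH₃COOH) ≈ 4.8

CH₃CH₂–OAc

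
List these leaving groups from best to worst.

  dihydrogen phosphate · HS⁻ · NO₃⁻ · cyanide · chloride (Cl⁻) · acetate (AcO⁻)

A good leaving group is a weak base: the lower the pKₐ of its conjugate acid, the more readily it departs.
chloride (Cl⁻): pKₐ(HCl) ≈ -7
NO₃⁻: pKₐ(HNO₃) ≈ -1.3 — resonance-delocalised over three oxygens
dihydrogen phosphate: pKₐ(H₃PO₄) ≈ 2.1 — moderate base; biological leaving group after further activation
acetate (AcO⁻): pKₐ(CH₃COOH) ≈ 4.8 — resonance-stabilised but still a weak base
HS⁻: pKₐ(H₂S) ≈ 7 — larger and more polarisable than the oxygen analogue
cyanide: pKₐ(HCN) ≈ 9.2 — sp carbon stabilises the charge somewhat, but still a poor LG

chloride (Cl⁻) > NO₃⁻ > dihydrogen phosphate > acetate (AcO⁻) > HS⁻ > cyanide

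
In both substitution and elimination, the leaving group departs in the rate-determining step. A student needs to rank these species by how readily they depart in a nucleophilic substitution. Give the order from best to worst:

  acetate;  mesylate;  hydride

mesylate > acetate > hydride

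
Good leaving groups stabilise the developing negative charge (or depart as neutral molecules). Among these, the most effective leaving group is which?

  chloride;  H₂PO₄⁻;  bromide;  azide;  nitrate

bromide

A good leaving group is a weak base: the lower the pKₐ of its conjugate acid, the more readily it departs.
bromide: pKₐ(HBr) ≈ -9
chloride: pKₐ(HCl) ≈ -7
nitrate: pKₐ(HNO₃) ≈ -1.3
H₂PO₄⁻: pKₐ(H₃PO₄) ≈ 2.1
azide: pKₐ(HN₃) ≈ 4.7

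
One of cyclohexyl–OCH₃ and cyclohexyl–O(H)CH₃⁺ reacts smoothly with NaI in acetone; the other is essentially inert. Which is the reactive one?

From cyclohexyl–OCH₃ the departing group would be CH₃O⁻ (pKₐ(CH₃OH) ≈ 15.5). Strong base; alkoxides do not leave unassisted.
From cyclohexyl–O(H)CH₃⁺ the leaving group is R'OH (pKₐ(R'OH₂⁺) ≈ -2.4). Neutral; leaves from a protonated ether (an oxonium ion, R–O(H)R'⁺).
(In practice cyclohexyl–O(H)CH₃⁺ is made from cyclohexyl–OCH₃ by protonation with concentrated HI, allowing neutral methanol, rather than methoxide, to depart.)

cyclohexyl–O(H)CH₃⁺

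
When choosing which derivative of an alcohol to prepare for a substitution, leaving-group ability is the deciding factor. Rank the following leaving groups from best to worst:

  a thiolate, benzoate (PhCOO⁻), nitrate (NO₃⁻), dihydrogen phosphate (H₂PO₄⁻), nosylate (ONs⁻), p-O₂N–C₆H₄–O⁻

Rank by basicity of the departing species: weakest base leaves most easily.
nosylate (ONs⁻): pKₐ(p-O₂NC₆H₄SO₃H) ≈ -3.5 — p-nitro group further stabilises the sulfonate
nitrate (NO₃⁻): pKₐ(HNO₃) ≈ -1.3 — resonance-delocalised over three oxygens
dihydrogen phosphate (H₂PO₄⁻): pKₐ(H₃PO₄) ≈ 2.1 — moderate base; biological leaving group after further activation
benzoate (PhCOO⁻): pKₐ(C₆H₅COOH) ≈ 4.2 — aryl carboxylate
p-O₂N–C₆H₄–O⁻: pKₐ(p-nitrophenol) ≈ 7.2 — nitro group delocalises the charge; the classic chromogenic LG
a thiolate: pKₐ(RSH (a thiol)) ≈ 10.5 — moderately basic; rarely leaves without activation

nosylate (ONs⁻) > nitrate (NO₃⁻) > dihydrogen phosphate (H₂PO₄⁻) > benzoate (PhCOO⁻) > p-O₂N–C₆H₄–O⁻ > a thiolate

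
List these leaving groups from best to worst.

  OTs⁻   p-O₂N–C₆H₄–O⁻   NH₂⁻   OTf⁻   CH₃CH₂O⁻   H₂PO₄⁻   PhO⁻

OTf⁻ > OTs⁻ > H₂PO₄⁻ > p-O₂N–C₆H₄–O⁻ > PhO⁻ > CH₃CH₂O⁻ > NH₂⁻

OTf⁻: pKₐ(CF₃SO₃H (triflic acid)) ≈ -14 — charge spread over three oxygens and a CF₃ group; the premier leaving group in synthesis
OTs⁻: pKₐ(p-CH₃C₆H₄SO₃H (TsOH)) ≈ -2.8 — resonance-delocalised arenesulfonate
H₂PO₄⁻: pKₐ(H₃PO₄) ≈ 2.1 — moderate base; biological leaving group after further activation
p-O₂N–C₆H₄–O⁻: pKₐ(p-nitrophenol) ≈ 7.2
PhO⁻: pKₐ(C₆H₅OH (phenol)) ≈ 10 — resonance into the ring helps, but still a poor LG
CH₃CH₂O⁻: pKₐ(CH₃CH₂OH) ≈ 16 — strong base; alkoxides do not leave unassisted
NH₂⁻: pKₐ(NH₃) ≈ 38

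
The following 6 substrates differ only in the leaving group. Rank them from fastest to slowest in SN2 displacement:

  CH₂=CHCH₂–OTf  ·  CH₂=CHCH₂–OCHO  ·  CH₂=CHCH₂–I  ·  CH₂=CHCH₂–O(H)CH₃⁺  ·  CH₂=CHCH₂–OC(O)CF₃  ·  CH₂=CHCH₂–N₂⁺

CH₂=CHCH₂–N₂⁺ > CH₂=CHCH₂–OTf > CH₂=CHCH₂–I > CH₂=CHCH₂–O(H)CH₃⁺ > CH₂=CHCH₂–OC(O)CF₃ > CH₂=CHCH₂–OCHO

Identical carbon frameworks mean the comparison reduces to leaving-group quality.
Leaving-group ability tracks the stability of the departed species; conjugate-acid pKₐ is the usual yardstick (lower pKₐ → better LG).
CH₂=CHCH₂–N₂⁺ loses N₂: no meaningful conjugate acid; N₂ departs as an exceptionally stable neutral molecule
CH₂=CHCH₂–OTf loses OTf⁻: pKₐ(CF₃SO₃H (triflic acid)) ≈ -14
CH₂=CHCH₂–I loses I⁻: pKₐ(HI) ≈ -10
CH₂=CHCH₂–O(H)CH₃⁺ loses R'OH: pKₐ(R'OH₂⁺) ≈ -2.4
CH₂=CHCH₂–OC(O)CF₃ loses CF₃COO⁻: pKₐ(CF₃COOH) ≈ 0.2
CH₂=CHCH₂–OCHO loses HCOO⁻: pKₐ(HCOOH) ≈ 3.8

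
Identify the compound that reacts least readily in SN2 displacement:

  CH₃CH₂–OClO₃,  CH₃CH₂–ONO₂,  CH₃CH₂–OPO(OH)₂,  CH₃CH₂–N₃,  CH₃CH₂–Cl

The skeletons are identical, so relative rate is governed entirely by leaving-group ability.
A good leaving group is a weak base: the lower the pKₐ of its conjugate acid, the more readily it departs.
CH₃CH₂–OClO₃ loses ClO₄⁻: pKₐ(HClO₄) ≈ -10
CH₃CH₂–Cl loses Cl⁻: pKₐ(HCl) ≈ -7
CH₃CH₂–ONO₂ loses NO₃⁻: pKₐ(HNO₃) ≈ -1.3
CH₃CH₂–OPO(OH)₂ loses H₂PO₄⁻: pKₐ(H₃PO₄) ≈ 2.1
CH₃CH₂–N₃ loses N₃⁻: pKₐ(HN₃) ≈ 4.7

CH₃CH₂–N₃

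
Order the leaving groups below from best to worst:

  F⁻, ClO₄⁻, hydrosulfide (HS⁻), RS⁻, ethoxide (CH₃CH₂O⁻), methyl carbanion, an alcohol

ClO₄⁻ > an alcohol > F⁻ > hydrosulfide (HS⁻) > RS⁻ > ethoxide (CH₃CH₂O⁻) > methyl carbanion

ClO₄⁻: pKₐ(HClO₄) ≈ -10
an alcohol: pKₐ(R'OH₂⁺) ≈ -2.4 — neutral; leaves from a protonated ether (an oxonium ion, R–O(H)R'⁺)
F⁻: pKₐ(HF) ≈ 3.2
hydrosulfide (HS⁻): pKₐ(H₂S) ≈ 7 — larger and more polarisable than the oxygen analogue
RS⁻: pKₐ(RSH (a thiol)) ≈ 10.5
ethoxide (CH₃CH₂O⁻): pKₐ(CH₃CH₂OH) ≈ 16 — strong base; alkoxides do not leave unassisted
methyl carbanion: pKₐ(CH₄) ≈ 48 — unstabilised carbanion; the worst conceivable leaving group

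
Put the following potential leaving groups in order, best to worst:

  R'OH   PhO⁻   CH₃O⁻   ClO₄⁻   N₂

Rank by basicity of the departing species: weakest base leaves most easily.
N₂: no meaningful conjugate acid; N₂ departs as an exceptionally stable neutral molecule
ClO₄⁻: pKₐ(HClO₄) ≈ -10 — extremely weak base; rarely used for safety reasons
R'OH: pKₐ(R'OH₂⁺) ≈ -2.4 — neutral; leaves from a protonated ether (an oxonium ion, R–O(H)R'⁺)
PhO⁻: pKₐ(C₆H₅OH (phenol)) ≈ 10 — resonance into the ring helps, but still a poor LG
CH₃O⁻: pKₐ(CH₃OH) ≈ 15.5 — strong base; alkoxides do not leave unassisted

N₂ > ClO₄⁻ > R'OH > PhO⁻ > CH₃O⁻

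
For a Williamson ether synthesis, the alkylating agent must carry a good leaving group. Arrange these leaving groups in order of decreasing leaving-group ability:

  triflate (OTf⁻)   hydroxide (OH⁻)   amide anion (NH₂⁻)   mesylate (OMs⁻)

triflate (OTf⁻): pKₐ(CF₃SO₃H (triflic acid)) ≈ -14
mesylate (OMs⁻): pKₐ(CH₃SO₃H (MsOH)) ≈ -1.9 — resonance-delocalised alkanesulfonate
hydroxide (OH⁻): pKₐ(H₂O) ≈ 15.7 — strong base; essentially never leaves without prior activation
amide anion (NH₂⁻): pKₐ(NH₃) ≈ 38 — extremely strong base; never a leaving group

triflate (OTf⁻) > mesylate (OMs⁻) > hydroxide (OH⁻) > amide anion (NH₂⁻)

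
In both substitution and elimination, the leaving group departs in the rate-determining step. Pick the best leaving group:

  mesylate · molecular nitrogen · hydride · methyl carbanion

molecular nitrogen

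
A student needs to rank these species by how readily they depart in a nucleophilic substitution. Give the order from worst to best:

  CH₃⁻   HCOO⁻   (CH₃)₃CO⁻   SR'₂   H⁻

SR'₂: pKₐ(R'₂SH⁺) ≈ -7
HCOO⁻: pKₐ(HCOOH) ≈ 3.8
(CH₃)₃CO⁻: pKₐ(t-BuOH) ≈ 18
H⁻: pKₐ(H₂) ≈ 36
CH₃⁻: pKₐ(CH₄) ≈ 48
The question asks for worst first, so the sequence is read in increasing leaving-group ability.

CH₃⁻ < H⁻ < (CH₃)₃CO⁻ < HCOO⁻ < SR'₂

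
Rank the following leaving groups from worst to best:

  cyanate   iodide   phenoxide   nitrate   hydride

Rank by basicity of the departing species: weakest base leaves most easily.
iodide: pKₐ(HI) ≈ -10
nitrate: pKₐ(HNO₃) ≈ -1.3
cyanate: pKₐ(HOCN) ≈ 3.5 — resonance between N and O
phenoxide: pKₐ(C₆H₅OH (phenol)) ≈ 10 — resonance into the ring helps, but still a poor LG
hydride: pKₐ(H₂) ≈ 36 — extremely strong base; leaves only in special hydride-transfer contexts
Listed from poorest to best leaving group as asked.

hydride < phenoxide < cyanate < nitrate < iodide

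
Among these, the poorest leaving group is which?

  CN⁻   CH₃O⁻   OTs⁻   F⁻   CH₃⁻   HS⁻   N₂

A good leaving group is a weak base: the lower the pKₐ of its conjugate acid, the more readily it departs.
N₂: no meaningful conjugate acid; N₂ departs as an exceptionally stable neutral molecule
OTs⁻: pKₐ(p-CH₃C₆H₄SO₃H (TsOH)) ≈ -2.8
F⁻: pKₐ(HF) ≈ 3.2
HS⁻: pKₐ(H₂S) ≈ 7
CN⁻: pKₐ(HCN) ≈ 9.2
CH₃O⁻: pKₐ(CH₃OH) ≈ 15.5
CH₃⁻: pKₐ(CH₄) ≈ 48

CH₃⁻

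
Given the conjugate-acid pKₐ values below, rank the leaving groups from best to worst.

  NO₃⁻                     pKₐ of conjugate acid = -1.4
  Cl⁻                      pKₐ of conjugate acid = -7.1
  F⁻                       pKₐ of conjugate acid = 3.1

Cl⁻ > NO₃⁻ > F⁻

Lower conjugate-acid pKₐ ⇒ weaker base ⇒ better leaving group.
Sorting by the given values: Cl⁻ (-7.1), NO₃⁻ (-1.4), F⁻ (3.1).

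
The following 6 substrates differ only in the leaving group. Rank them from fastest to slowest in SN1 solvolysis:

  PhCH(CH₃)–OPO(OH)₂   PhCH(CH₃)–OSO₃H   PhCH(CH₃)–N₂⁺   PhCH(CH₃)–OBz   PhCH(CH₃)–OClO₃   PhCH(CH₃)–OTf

The skeletons are identical, so relative rate is governed entirely by leaving-group ability.
The more stable X⁻ (or X) is on its own — i.e. the weaker a base it is — the better a leaving group it makes.
PhCH(CH₃)–N₂⁺ loses N₂: no meaningful conjugate acid; N₂ departs as an exceptionally stable neutral molecule
PhCH(CH₃)–OTf loses OTf⁻: pKₐ(CF₃SO₃H (triflic acid)) ≈ -14
PhCH(CH₃)–OClO₃ loses ClO₄⁻: pKₐ(HClO₄) ≈ -10
PhCH(CH₃)–OSO₃H loses HSO₄⁻: pKₐ(H₂SO₄) ≈ -3
PhCH(CH₃)–OPO(OH)₂ loses H₂PO₄⁻: pKₐ(H₃PO₄) ≈ 2.1
PhCH(CH₃)–OBz loses PhCOO⁻: pKₐ(C₆H₅COOH) ≈ 4.2

PhCH(CH₃)–N₂⁺ > PhCH(CH₃)–OTf > PhCH(CH₃)–OClO₃ > PhCH(CH₃)–OSO₃H > PhCH(CH₃)–OPO(OH)₂ > PhCH(CH₃)–OBz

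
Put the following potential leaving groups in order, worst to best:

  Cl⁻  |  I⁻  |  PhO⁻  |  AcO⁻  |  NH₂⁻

A good leaving group is a weak base: the lower the pKₐ of its conjugate acid, the more readily it departs.
I⁻: pKₐ(HI) ≈ -10 — large, highly polarisable; very weak base
Cl⁻: pKₐ(HCl) ≈ -7 — moderately weak base
AcO⁻: pKₐ(CH₃COOH) ≈ 4.8
PhO⁻: pKₐ(C₆H₅OH (phenol)) ≈ 10 — resonance into the ring helps, but still a poor LG
NH₂⁻: pKₐ(NH₃) ≈ 38
The question asks for worst first, so the sequence is read in increasing leaving-group ability.

NH₂⁻ < PhO⁻ < AcO⁻ < Cl⁻ < I⁻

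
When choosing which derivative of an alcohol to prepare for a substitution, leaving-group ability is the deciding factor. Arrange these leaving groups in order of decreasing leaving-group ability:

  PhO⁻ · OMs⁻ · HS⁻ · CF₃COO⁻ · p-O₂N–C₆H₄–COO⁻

OMs⁻ > CF₃COO⁻ > p-O₂N–C₆H₄–COO⁻ > HS⁻ > PhO⁻

A good leaving group is a weak base: the lower the pKₐ of its conjugate acid, the more readily it departs.
OMs⁻: pKₐ(CH₃SO₃H (MsOH)) ≈ -1.9
CF₃COO⁻: pKₐ(CF₃COOH) ≈ 0.2
p-O₂N–C₆H₄–COO⁻: pKₐ(p-nitrobenzoic acid) ≈ 3.4
HS⁻: pKₐ(H₂S) ≈ 7
PhO⁻: pKₐ(C₆H₅OH (phenol)) ≈ 10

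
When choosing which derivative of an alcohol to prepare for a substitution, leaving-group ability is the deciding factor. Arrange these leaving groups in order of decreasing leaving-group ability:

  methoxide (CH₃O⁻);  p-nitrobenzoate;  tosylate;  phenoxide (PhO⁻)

tosylate > p-nitrobenzoate > phenoxide (PhO⁻) > methoxide (CH₃O⁻)

The more stable X⁻ (or X) is on its own — i.e. the weaker a base it is — the better a leaving group it makes.
tosylate: pKₐ(p-CH₃C₆H₄SO₃H (TsOH)) ≈ -2.8 — resonance-delocalised arenesulfonate
p-nitrobenzoate: pKₐ(p-nitrobenzoic acid) ≈ 3.4 — electron-withdrawing nitro group stabilises the carboxylate
phenoxide (PhO⁻): pKₐ(C₆H₅OH (phenol)) ≈ 10
methoxide (CH₃O⁻): pKₐ(CH₃OH) ≈ 15.5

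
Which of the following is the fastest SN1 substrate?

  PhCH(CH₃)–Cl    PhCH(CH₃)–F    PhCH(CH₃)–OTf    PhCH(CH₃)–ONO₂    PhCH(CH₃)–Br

PhCH(CH₃)–OTf

Identical carbon frameworks mean the comparison reduces to leaving-group quality.
Leaving-group ability tracks the stability of the departed species; conjugate-acid pKₐ is the usual yardstick (lower pKₐ → better LG).
PhCH(CH₃)–OTf loses OTf⁻: pKₐ(CF₃SO₃H (triflic acid)) ≈ -14
PhCH(CH₃)–Br loses Br⁻: pKₐ(HBr) ≈ -9
PhCH(CH₃)–Cl loses Cl⁻: pKₐ(HCl) ≈ -7
PhCH(CH₃)–ONO₂ loses NO₃⁻: pKₐ(HNO₃) ≈ -1.3
PhCH(CH₃)–F loses F⁻: pKₐ(HF) ≈ 3.2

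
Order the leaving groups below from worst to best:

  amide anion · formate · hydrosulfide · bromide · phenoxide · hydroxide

amide anion < hydroxide < phenoxide < hydrosulfide < formate < bromide

A good leaving group is a weak base: the lower the pKₐ of its conjugate acid, the more readily it departs.
bromide: pKₐ(HBr) ≈ -9
formate: pKₐ(HCOOH) ≈ 3.8
hydrosulfide: pKₐ(H₂S) ≈ 7 — larger and more polarisable than the oxygen analogue
phenoxide: pKₐ(C₆H₅OH (phenol)) ≈ 10
hydroxide: pKₐ(H₂O) ≈ 15.7 — strong base; essentially never leaves without prior activation
amide anion: pKₐ(NH₃) ≈ 38 — extremely strong base; never a leaving group
Listed from poorest to best leaving group as asked.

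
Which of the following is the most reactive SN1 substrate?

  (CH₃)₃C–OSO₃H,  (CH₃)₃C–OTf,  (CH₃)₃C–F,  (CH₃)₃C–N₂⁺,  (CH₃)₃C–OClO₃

(CH₃)₃C–N₂⁺

With the same alkyl group throughout, only the leaving group differentiates the rates.
The more stable X⁻ (or X) is on its own — i.e. the weaker a base it is — the better a leaving group it makes.
(CH₃)₃C–N₂⁺ loses N₂: no meaningful conjugate acid; N₂ departs as an exceptionally stable neutral molecule
(CH₃)₃C–OTf loses OTf⁻: pKₐ(CF₃SO₃H (triflic acid)) ≈ -14
(CH₃)₃C–OClO₃ loses ClO₄⁻: pKₐ(HClO₄) ≈ -10
(CH₃)₃C–OSO₃H loses HSO₄⁻: pKₐ(H₂SO₄) ≈ -3
(CH₃)₃C–F loses F⁻: pKₐ(HF) ≈ 3.2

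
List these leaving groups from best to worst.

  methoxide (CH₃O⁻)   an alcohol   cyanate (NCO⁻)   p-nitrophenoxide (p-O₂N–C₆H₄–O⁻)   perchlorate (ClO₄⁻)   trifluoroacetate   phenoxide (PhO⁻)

perchlorate (ClO₄⁻) > an alcohol > trifluoroacetate > cyanate (NCO⁻) > p-nitrophenoxide (p-O₂N–C₆H₄–O⁻) > phenoxide (PhO⁻) > methoxide (CH₃O⁻)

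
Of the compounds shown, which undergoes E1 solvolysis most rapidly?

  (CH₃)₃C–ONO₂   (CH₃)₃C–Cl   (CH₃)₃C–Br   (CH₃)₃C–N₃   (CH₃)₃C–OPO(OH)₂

(CH₃)₃C–Br

With the same alkyl group throughout, only the leaving group differentiates the rates.
The more stable X⁻ (or X) is on its own — i.e. the weaker a base it is — the better a leaving group it makes.
(CH₃)₃C–Br loses Br⁻: pKₐ(HBr) ≈ -9
(CH₃)₃C–Cl loses Cl⁻: pKₐ(HCl) ≈ -7
(CH₃)₃C–ONO₂ loses NO₃⁻: pKₐ(HNO₃) ≈ -1.3
(CH₃)₃C–OPO(OH)₂ loses H₂PO₄⁻: pKₐ(H₃PO₄) ≈ 2.1
(CH₃)₃C–N₃ loses N₃⁻: pKₐ(HN₃) ≈ 4.7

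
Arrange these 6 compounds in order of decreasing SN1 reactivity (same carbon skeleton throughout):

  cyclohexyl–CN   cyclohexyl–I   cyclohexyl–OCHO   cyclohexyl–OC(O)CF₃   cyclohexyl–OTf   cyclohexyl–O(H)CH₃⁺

Identical carbon frameworks mean the comparison reduces to leaving-group quality.
Leaving-group ability tracks the stability of the departed species; conjugate-acid pKₐ is the usual yardstick (lower pKₐ → better LG).
cyclohexyl–OTf loses OTf⁻: pKₐ(CF₃SO₃H (triflic acid)) ≈ -14
cyclohexyl–I loses I⁻: pKₐ(HI) ≈ -10
cyclohexyl–O(H)CH₃⁺ loses R'OH: pKₐ(R'OH₂⁺) ≈ -2.4
cyclohexyl–OC(O)CF₃ loses CF₃COO⁻: pKₐ(CF₃COOH) ≈ 0.2
cyclohexyl–OCHO loses HCOO⁻: pKₐ(HCOOH) ≈ 3.8
cyclohexyl–CN loses CN⁻: pKₐ(HCN) ≈ 9.2

cyclohexyl–OTf > cyclohexyl–I > cyclohexyl–O(H)CH₃⁺ > cyclohexyl–OC(O)CF₃ > cyclohexyl–OCHO > cyclohexyl–CN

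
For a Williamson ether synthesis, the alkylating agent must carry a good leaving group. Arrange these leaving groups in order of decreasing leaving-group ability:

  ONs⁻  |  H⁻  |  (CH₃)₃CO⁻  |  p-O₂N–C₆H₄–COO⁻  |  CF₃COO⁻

ONs⁻: pKₐ(p-O₂NC₆H₄SO₃H) ≈ -3.5
CF₃COO⁻: pKₐ(CF₃COOH) ≈ 0.2
p-O₂N–C₆H₄–COO⁻: pKₐ(p-nitrobenzoic acid) ≈ 3.4
(CH₃)₃CO⁻: pKₐ(t-BuOH) ≈ 18
H⁻: pKₐ(H₂) ≈ 36

ONs⁻ > CF₃COO⁻ > p-O₂N–C₆H₄–COO⁻ > (CH₃)₃CO⁻ > H⁻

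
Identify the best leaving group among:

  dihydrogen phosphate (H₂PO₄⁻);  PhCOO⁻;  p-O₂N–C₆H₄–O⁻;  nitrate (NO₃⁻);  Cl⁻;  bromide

bromide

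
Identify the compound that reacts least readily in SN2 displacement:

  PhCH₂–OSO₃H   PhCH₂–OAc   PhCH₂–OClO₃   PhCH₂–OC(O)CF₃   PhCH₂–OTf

PhCH₂–OAc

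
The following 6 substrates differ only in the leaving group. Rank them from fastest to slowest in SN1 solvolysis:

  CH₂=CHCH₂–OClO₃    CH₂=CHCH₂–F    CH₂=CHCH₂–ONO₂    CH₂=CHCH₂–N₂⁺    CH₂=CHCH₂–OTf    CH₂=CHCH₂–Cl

CH₂=CHCH₂–N₂⁺ > CH₂=CHCH₂–OTf > CH₂=CHCH₂–OClO₃ > CH₂=CHCH₂–Cl > CH₂=CHCH₂–ONO₂ > CH₂=CHCH₂–F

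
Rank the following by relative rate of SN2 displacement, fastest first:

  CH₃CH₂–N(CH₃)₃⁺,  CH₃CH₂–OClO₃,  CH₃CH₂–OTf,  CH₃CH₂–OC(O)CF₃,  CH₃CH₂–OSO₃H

The skeletons are identical, so relative rate is governed entirely by leaving-group ability.
The more stable X⁻ (or X) is on its own — i.e. the weaker a base it is — the better a leaving group it makes.
CH₃CH₂–OTf loses OTf⁻: pKₐ(CF₃SO₃H (triflic acid)) ≈ -14
CH₃CH₂–OClO₃ loses ClO₄⁻: pKₐ(HClO₄) ≈ -10
CH₃CH₂–OSO₃H loses HSO₄⁻: pKₐ(H₂SO₄) ≈ -3
CH₃CH₂–OC(O)CF₃ loses CF₃COO⁻: pKₐ(CF₃COOH) ≈ 0.2
CH₃CH₂–N(CH₃)₃⁺ loses NR'₃: pKₐ(R'₃NH⁺) ≈ 10.7

CH₃CH₂–OTf > CH₃CH₂–OClO₃ > CH₃CH₂–OSO₃H > CH₃CH₂–OC(O)CF₃ > CH₃CH₂–N(CH₃)₃⁺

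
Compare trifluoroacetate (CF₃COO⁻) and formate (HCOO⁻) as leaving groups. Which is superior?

trifluoroacetate (CF₃COO⁻) is the better leaving group.
pKₐ(CF₃COOH) ≈ 0.2 versus pKₐ(HCOOH) ≈ 3.8: trifluoroacetate (CF₃COO⁻) is the much weaker base.
Strongly electron-withdrawing CF₃ stabilises the carboxylate.

trifluoroacetate (CF₃COO⁻)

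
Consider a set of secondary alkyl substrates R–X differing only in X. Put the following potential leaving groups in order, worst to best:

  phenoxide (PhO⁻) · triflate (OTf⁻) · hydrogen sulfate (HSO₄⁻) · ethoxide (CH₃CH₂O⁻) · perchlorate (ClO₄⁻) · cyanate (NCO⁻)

ethoxide (CH₃CH₂O⁻) < phenoxide (PhO⁻) < cyanate (NCO⁻) < hydrogen sulfate (HSO₄⁻) < perchlorate (ClO₄⁻) < triflate (OTf⁻)

A good leaving group is a weak base: the lower the pKₐ of its conjugate acid, the more readily it departs.
triflate (OTf⁻): pKₐ(CF₃SO₃H (triflic acid)) ≈ -14
perchlorate (ClO₄⁻): pKₐ(HClO₄) ≈ -10
hydrogen sulfate (HSO₄⁻): pKₐ(H₂SO₄) ≈ -3
cyanate (NCO⁻): pKₐ(HOCN) ≈ 3.5
phenoxide (PhO⁻): pKₐ(C₆H₅OH (phenol)) ≈ 10
ethoxide (CH₃CH₂O⁻): pKₐ(CH₃CH₂OH) ≈ 16
Listed from poorest to best leaving group as asked.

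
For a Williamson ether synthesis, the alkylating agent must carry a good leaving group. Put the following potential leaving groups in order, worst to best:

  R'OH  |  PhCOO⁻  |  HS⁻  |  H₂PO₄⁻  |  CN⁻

CN⁻ < HS⁻ < PhCOO⁻ < H₂PO₄⁻ < R'OH

A good leaving group is a weak base: the lower the pKₐ of its conjugate acid, the more readily it departs.
R'OH: pKₐ(R'OH₂⁺) ≈ -2.4
H₂PO₄⁻: pKₐ(H₃PO₄) ≈ 2.1 — moderate base; biological leaving group after further activation
PhCOO⁻: pKₐ(C₆H₅COOH) ≈ 4.2
HS⁻: pKₐ(H₂S) ≈ 7 — larger and more polarisable than the oxygen analogue
CN⁻: pKₐ(HCN) ≈ 9.2
Listed from poorest to best leaving group as asked.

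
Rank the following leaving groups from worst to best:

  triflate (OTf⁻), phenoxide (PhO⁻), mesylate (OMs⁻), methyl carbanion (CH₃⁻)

methyl carbanion (CH₃⁻) < phenoxide (PhO⁻) < mesylate (OMs⁻) < triflate (OTf⁻)

Leaving-group ability tracks the stability of the departed species; conjugate-acid pKₐ is the usual yardstick (lower pKₐ → better LG).
triflate (OTf⁻): pKₐ(CF₃SO₃H (triflic acid)) ≈ -14 — charge spread over three oxygens and a CF₃ group; the premier leaving group in synthesis
mesylate (OMs⁻): pKₐ(CH₃SO₃H (MsOH)) ≈ -1.9 — resonance-delocalised alkanesulfonate
phenoxide (PhO⁻): pKₐ(C₆H₅OH (phenol)) ≈ 10 — resonance into the ring helps, but still a poor LG
methyl carbanion (CH₃⁻): pKₐ(CH₄) ≈ 48 — unstabilised carbanion; the worst conceivable leaving group
Reversing gives the worst-to-best order requested.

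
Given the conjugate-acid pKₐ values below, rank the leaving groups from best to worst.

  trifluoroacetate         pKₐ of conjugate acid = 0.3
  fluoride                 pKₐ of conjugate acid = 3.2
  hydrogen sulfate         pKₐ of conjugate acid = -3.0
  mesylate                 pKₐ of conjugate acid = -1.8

Lower conjugate-acid pKₐ ⇒ weaker base ⇒ better leaving group.
Sorting by the given values: hydrogen sulfate (-3.0), mesylate (-1.8), trifluoroacetate (0.3), fluoride (3.2).

hydrogen sulfate > mesylate > trifluoroacetate > fluoride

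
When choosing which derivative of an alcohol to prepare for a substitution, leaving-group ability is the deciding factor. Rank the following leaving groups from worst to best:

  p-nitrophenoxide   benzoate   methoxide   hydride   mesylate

hydride < methoxide < p-nitrophenoxide < benzoate < mesylate

Rank by basicity of the departing species: weakest base leaves most easily.
mesylate: pKₐ(CH₃SO₃H (MsOH)) ≈ -1.9 — resonance-delocalised alkanesulfonate
benzoate: pKₐ(C₆H₅COOH) ≈ 4.2
p-nitrophenoxide: pKₐ(p-nitrophenol) ≈ 7.2
methoxide: pKₐ(CH₃OH) ≈ 15.5
hydride: pKₐ(H₂) ≈ 36
Listed from poorest to best leaving group as asked.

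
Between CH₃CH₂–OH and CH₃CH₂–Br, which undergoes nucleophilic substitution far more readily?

CH₃CH₂–Br

From CH₃CH₂–OH the departing group would be OH⁻ (pKₐ(H₂O) ≈ 15.7). Strong base; essentially never leaves without prior activation.
From CH₃CH₂–Br the leaving group is Br⁻ (pKₐ(HBr) ≈ -9). Weak base; good leaving group.
(In practice CH₃CH₂–Br is made from CH₃CH₂–OH by treatment with PBr₃, replacing the hydroxyl with bromide.)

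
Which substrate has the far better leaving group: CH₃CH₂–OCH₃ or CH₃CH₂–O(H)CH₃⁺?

CH₃CH₂–O(H)CH₃⁺

From CH₃CH₂–OCH₃ the departing group would be CH₃O⁻ (pKₐ(CH₃OH) ≈ 15.5). Strong base; alkoxides do not leave unassisted.
From CH₃CH₂–O(H)CH₃⁺ the leaving group is R'OH (pKₐ(R'OH₂⁺) ≈ -2.4). Neutral; leaves from a protonated ether (an oxonium ion, R–O(H)R'⁺).
(In practice CH₃CH₂–O(H)CH₃⁺ is made from CH₃CH₂–OCH₃ by protonation with concentrated HI, allowing neutral methanol, rather than methoxide, to depart.)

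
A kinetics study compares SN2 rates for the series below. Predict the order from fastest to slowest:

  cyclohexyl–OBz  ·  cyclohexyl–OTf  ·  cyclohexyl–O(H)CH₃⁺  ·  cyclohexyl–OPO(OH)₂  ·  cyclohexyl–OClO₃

cyclohexyl–OTf > cyclohexyl–OClO₃ > cyclohexyl–O(H)CH₃⁺ > cyclohexyl–OPO(OH)₂ > cyclohexyl–OBz

The skeletons are identical, so relative rate is governed entirely by leaving-group ability.
Leaving-group ability tracks the stability of the departed species; conjugate-acid pKₐ is the usual yardstick (lower pKₐ → better LG).
cyclohexyl–OTf loses OTf⁻: pKₐ(CF₃SO₃H (triflic acid)) ≈ -14
cyclohexyl–OClO₃ loses ClO₄⁻: pKₐ(HClO₄) ≈ -10
cyclohexyl–O(H)CH₃⁺ loses R'OH: pKₐ(R'OH₂⁺) ≈ -2.4
cyclohexyl–OPO(OH)₂ loses H₂PO₄⁻: pKₐ(H₃PO₄) ≈ 2.1
cyclohexyl–OBz loses PhCOO⁻: pKₐ(C₆H₅COOH) ≈ 4.2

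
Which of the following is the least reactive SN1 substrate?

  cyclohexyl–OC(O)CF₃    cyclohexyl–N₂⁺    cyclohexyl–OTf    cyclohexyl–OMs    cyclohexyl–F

cyclohexyl–F

The skeletons are identical, so relative rate is governed entirely by leaving-group ability.
A good leaving group is a weak base: the lower the pKₐ of its conjugate acid, the more readily it departs.
cyclohexyl–N₂⁺ loses N₂: no meaningful conjugate acid; N₂ departs as an exceptionally stable neutral molecule
cyclohexyl–OTf loses OTf⁻: pKₐ(CF₃SO₃H (triflic acid)) ≈ -14
cyclohexyl–OMs loses OMs⁻: pKₐ(CH₃SO₃H (MsOH)) ≈ -1.9
cyclohexyl–OC(O)CF₃ loses CF₃COO⁻: pKₐ(CF₃COOH) ≈ 0.2
cyclohexyl–F loses F⁻: pKₐ(HF) ≈ 3.2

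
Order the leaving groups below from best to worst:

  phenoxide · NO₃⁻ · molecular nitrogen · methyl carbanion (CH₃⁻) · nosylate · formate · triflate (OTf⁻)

A good leaving group is a weak base: the lower the pKₐ of its conjugate acid, the more readily it departs.
molecular nitrogen: no meaningful conjugate acid; N₂ departs as an exceptionally stable neutral molecule
triflate (OTf⁻): pKₐ(CF₃SO₃H (triflic acid)) ≈ -14 — charge spread over three oxygens and a CF₃ group; the premier leaving group in synthesis
nosylate: pKₐ(p-O₂NC₆H₄SO₃H) ≈ -3.5
NO₃⁻: pKₐ(HNO₃) ≈ -1.3
formate: pKₐ(HCOOH) ≈ 3.8 — resonance-stabilised carboxylate
phenoxide: pKₐ(C₆H₅OH (phenol)) ≈ 10
methyl carbanion (CH₃⁻): pKₐ(CH₄) ≈ 48

molecular nitrogen > triflate (OTf⁻) > nosylate > NO₃⁻ > formate > phenoxide > methyl carbanion (CH₃⁻)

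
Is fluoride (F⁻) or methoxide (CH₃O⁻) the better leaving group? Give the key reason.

fluoride (F⁻)

fluoride (F⁻) is the better leaving group.
pKₐ(HF) ≈ 3.2 versus pKₐ(CH₃OH) ≈ 15.5: fluoride (F⁻) is the much weaker base.
Small and strongly basic; the poor halide leaving group.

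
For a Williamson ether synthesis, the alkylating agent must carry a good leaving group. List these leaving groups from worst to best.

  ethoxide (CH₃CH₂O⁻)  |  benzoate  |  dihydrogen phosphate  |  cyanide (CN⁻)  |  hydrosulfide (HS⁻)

A good leaving group is a weak base: the lower the pKₐ of its conjugate acid, the more readily it departs.
dihydrogen phosphate: pKₐ(H₃PO₄) ≈ 2.1
benzoate: pKₐ(C₆H₅COOH) ≈ 4.2
hydrosulfide (HS⁻): pKₐ(H₂S) ≈ 7
cyanide (CN⁻): pKₐ(HCN) ≈ 9.2
ethoxide (CH₃CH₂O⁻): pKₐ(CH₃CH₂OH) ≈ 16
Listed from poorest to best leaving group as asked.

ethoxide (CH₃CH₂O⁻) < cyanide (CN⁻) < hydrosulfide (HS⁻) < benzoate < dihydrogen phosphate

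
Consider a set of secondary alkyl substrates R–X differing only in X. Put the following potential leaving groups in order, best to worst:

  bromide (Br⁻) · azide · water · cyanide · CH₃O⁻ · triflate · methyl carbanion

Rank by basicity of the departing species: weakest base leaves most easily.
triflate: pKₐ(CF₃SO₃H (triflic acid)) ≈ -14
bromide (Br⁻): pKₐ(HBr) ≈ -9
water: pKₐ(H₃O⁺) ≈ -1.7
azide: pKₐ(HN₃) ≈ 4.7
cyanide: pKₐ(HCN) ≈ 9.2
CH₃O⁻: pKₐ(CH₃OH) ≈ 15.5
methyl carbanion: pKₐ(CH₄) ≈ 48

triflate > bromide (Br⁻) > water > azide > cyanide > CH₃O⁻ > methyl carbanion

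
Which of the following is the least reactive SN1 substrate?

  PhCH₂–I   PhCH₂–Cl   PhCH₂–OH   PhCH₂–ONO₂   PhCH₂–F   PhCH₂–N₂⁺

PhCH₂–OH

Same R in every case — rank the leaving groups.
The more stable X⁻ (or X) is on its own — i.e. the weaker a base it is — the better a leaving group it makes.
PhCH₂–N₂⁺ loses N₂: no meaningful conjugate acid; N₂ departs as an exceptionally stable neutral molecule
PhCH₂–I loses I⁻: pKₐ(HI) ≈ -10
PhCH₂–Cl loses Cl⁻: pKₐ(HCl) ≈ -7
PhCH₂–ONO₂ loses NO₃⁻: pKₐ(HNO₃) ≈ -1.3
PhCH₂–F loses F⁻: pKₐ(HF) ≈ 3.2
PhCH₂–OH loses OH⁻: pKₐ(H₂O) ≈ 15.7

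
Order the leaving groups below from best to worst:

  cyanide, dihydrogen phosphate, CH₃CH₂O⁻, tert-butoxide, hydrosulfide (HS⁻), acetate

Leaving-group ability tracks the stability of the departed species; conjugate-acid pKₐ is the usual yardstick (lower pKₐ → better LG).
dihydrogen phosphate: pKₐ(H₃PO₄) ≈ 2.1 — moderate base; biological leaving group after further activation
acetate: pKₐ(CH₃COOH) ≈ 4.8 — resonance-stabilised but still a weak base
hydrosulfide (HS⁻): pKₐ(H₂S) ≈ 7
cyanide: pKₐ(HCN) ≈ 9.2
CH₃CH₂O⁻: pKₐ(CH₃CH₂OH) ≈ 16 — strong base; alkoxides do not leave unassisted
tert-butoxide: pKₐ(t-BuOH) ≈ 18 — bulky, strongly basic alkoxide

dihydrogen phosphate > acetate > hydrosulfide (HS⁻) > cyanide > CH₃CH₂O⁻ > tert-butoxide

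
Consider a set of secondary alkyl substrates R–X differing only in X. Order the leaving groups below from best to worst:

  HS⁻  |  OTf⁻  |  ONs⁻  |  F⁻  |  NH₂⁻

A good leaving group is a weak base: the lower the pKₐ of its conjugate acid, the more readily it departs.
OTf⁻: pKₐ(CF₃SO₃H (triflic acid)) ≈ -14 — charge spread over three oxygens and a CF₃ group; the premier leaving group in synthesis
ONs⁻: pKₐ(p-O₂NC₆H₄SO₃H) ≈ -3.5 — p-nitro group further stabilises the sulfonate
F⁻: pKₐ(HF) ≈ 3.2 — small and strongly basic; the poor halide leaving group
HS⁻: pKₐ(H₂S) ≈ 7 — larger and more polarisable than the oxygen analogue
NH₂⁻: pKₐ(NH₃) ≈ 38

OTf⁻ > ONs⁻ > F⁻ > HS⁻ > NH₂⁻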